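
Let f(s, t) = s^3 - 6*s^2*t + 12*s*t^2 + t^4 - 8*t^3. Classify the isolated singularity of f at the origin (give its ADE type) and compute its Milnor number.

Type E_{6}, Milnor number mu = 6.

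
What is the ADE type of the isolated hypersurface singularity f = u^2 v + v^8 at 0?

D_{9}

The Hessian of f at 0 is [[0, 0], [0, 0]] with rank 0, so corank 2. A Groebner basis of the Jacobian ideal J(f) in C{u,v} is {u^2/8 + v^7, u^3, u*v}; counting standard monomials gives mu = 9. Corank 2; j^3 = u^2*v has shape L^2 M (L != M), so D-series; mu = 9 gives D_9.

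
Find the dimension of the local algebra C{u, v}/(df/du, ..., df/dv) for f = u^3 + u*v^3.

7

The Hessian of f at 0 has rank 0. Corank 2; j^3 = u^3 is a perfect cube, so E-series; the 4-jet and mu = 7 give E_7.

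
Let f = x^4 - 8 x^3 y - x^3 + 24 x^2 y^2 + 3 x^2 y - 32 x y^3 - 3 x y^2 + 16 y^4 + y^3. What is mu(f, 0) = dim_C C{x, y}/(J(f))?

6

The Hessian of f at 0 has rank 0. Corank 2; j^3 = -(x - y)^3 is a perfect cube, so E-series; the 4-jet and mu = 6 give E_6.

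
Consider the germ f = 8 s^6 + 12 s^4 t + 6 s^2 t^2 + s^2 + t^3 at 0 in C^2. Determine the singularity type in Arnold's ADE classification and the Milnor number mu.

The Hessian of f at 0 is [[2, 0], [0, 0]] with rank 1, so corank 1. A Groebner basis of the Jacobian ideal J(f) in C{s,t} is {t^2, s}; counting standard monomials gives mu = 2. Corank 1: A-series; mu = 2 gives A_2.

Type A2, Milnor number mu = 2.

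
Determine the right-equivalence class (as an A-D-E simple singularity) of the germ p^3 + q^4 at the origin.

E6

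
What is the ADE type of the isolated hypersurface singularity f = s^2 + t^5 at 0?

A_4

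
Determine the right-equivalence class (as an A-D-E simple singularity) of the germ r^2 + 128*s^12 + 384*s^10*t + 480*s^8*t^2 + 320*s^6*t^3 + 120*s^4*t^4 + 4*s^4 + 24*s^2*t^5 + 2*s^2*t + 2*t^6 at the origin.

The Hessian of f at 0 has rank 1. Corank 2; j^3 = 2*s^2*t has shape L^2 M (L != M), so D-series; mu = 7 gives D_7.

D_{7}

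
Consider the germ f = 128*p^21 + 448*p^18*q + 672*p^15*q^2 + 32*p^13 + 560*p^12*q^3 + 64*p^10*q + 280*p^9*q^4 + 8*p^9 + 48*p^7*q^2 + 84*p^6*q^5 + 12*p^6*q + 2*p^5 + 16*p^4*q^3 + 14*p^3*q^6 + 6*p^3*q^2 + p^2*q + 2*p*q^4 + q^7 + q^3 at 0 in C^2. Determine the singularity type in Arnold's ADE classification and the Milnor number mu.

Type D_4, Milnor number mu = 4.

The Hessian of f at 0 is [[0, 0], [0, 0]] with rank 0, so corank 2. A Groebner basis of the Jacobian ideal J(f) in C{p,q} is {q^3, p^2 + 3*q^2, p*q}; counting standard monomials gives mu = 4. Corank 2; j^3 = q*(p^2 + q^2) splits into three distinct lines over C (the quadratic factor has nonzero discriminant), so D_4.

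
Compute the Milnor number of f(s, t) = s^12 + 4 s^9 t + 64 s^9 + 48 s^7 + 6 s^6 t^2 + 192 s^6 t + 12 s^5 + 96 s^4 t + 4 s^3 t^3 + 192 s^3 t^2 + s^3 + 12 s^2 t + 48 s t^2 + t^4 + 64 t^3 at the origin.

The Hessian of f at 0 has rank 0. Corank 2; j^3 = (s + 4*t)^3 is a perfect cube, so E-series; the 4-jet and mu = 6 give E_6.

6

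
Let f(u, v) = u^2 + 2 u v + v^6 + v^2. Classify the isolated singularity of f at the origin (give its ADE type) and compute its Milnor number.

Type A_{5}, Milnor number mu = 5.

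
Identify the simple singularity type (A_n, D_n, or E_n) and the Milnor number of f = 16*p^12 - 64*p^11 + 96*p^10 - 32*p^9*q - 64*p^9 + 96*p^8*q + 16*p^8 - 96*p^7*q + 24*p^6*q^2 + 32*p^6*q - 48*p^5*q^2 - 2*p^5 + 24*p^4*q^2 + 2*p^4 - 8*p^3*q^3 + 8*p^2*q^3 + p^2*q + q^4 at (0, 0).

The Hessian of f at 0 is [[0, 0], [0, 0]] with rank 0, so corank 2. A Groebner basis of the Jacobian ideal J(f) in C{p,q} is {p^3, p^2/4 + q^3, p*q}; counting standard monomials gives mu = 5. Corank 2; j^3 = p^2*q has shape L^2 M (L != M), so D-series; mu = 5 gives D_5.

Type D_{5}, Milnor number mu = 5.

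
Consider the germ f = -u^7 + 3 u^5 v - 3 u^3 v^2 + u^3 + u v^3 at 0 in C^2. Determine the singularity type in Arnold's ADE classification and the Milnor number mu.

The Hessian of f at 0 has rank 0. Corank 2; j^3 = u^3 is a perfect cube, so E-series; the 4-jet and mu = 7 give E_7.

Type E_{7}, Milnor number mu = 7.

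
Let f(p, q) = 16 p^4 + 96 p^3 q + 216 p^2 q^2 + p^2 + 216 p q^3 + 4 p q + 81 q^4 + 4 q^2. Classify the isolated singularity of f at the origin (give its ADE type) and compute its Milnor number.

Type A3, Milnor number mu = 3.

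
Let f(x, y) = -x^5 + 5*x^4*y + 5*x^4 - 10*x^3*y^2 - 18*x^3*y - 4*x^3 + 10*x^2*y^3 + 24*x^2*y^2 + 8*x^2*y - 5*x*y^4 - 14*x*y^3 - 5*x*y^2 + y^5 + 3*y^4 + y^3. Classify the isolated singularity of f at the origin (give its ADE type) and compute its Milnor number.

Type D5, Milnor number mu = 5.

The Hessian of f at 0 has rank 0. Corank 2; j^3 = -(x - y)*(2*x - y)^2 has shape L^2 M (L != M), so D-series; mu = 5 gives D_5.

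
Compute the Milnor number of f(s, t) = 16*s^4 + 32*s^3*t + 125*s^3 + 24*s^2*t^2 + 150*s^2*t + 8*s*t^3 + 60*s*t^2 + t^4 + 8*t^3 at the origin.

6

The Hessian of f at 0 has rank 0. Corank 2; j^3 = (5*s + 2*t)^3 is a perfect cube, so E-series; the 4-jet and mu = 6 give E_6.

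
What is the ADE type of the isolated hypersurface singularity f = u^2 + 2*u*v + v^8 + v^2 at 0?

A_7

The Hessian of f at 0 has rank 1. Corank 1: A-series; mu = 7 gives A_7.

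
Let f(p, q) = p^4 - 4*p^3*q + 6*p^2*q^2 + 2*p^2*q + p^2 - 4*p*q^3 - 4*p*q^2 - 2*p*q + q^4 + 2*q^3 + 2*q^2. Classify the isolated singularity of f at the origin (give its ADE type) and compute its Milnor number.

The Hessian of f at 0 has rank 2. Corank 0: nondegenerate Morse point, so A_1.

Type A1, Milnor number mu = 1.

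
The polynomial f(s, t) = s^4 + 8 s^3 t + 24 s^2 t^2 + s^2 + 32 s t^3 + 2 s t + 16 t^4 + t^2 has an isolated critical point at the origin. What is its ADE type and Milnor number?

Type A_3, Milnor number mu = 3.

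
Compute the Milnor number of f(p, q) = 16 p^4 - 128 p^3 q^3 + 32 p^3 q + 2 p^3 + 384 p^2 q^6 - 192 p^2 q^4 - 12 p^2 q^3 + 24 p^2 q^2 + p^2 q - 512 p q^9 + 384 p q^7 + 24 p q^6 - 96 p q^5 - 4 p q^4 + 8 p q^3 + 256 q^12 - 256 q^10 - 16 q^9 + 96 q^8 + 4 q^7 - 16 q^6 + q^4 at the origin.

The Hessian of f at 0 has rank 0. Corank 2; j^3 = p^2*(2*p + q) has shape L^2 M (L != M), so D-series; mu = 5 gives D_5.

5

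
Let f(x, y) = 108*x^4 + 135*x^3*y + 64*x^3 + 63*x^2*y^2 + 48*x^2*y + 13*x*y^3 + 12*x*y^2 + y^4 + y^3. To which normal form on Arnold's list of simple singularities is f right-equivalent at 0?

E_7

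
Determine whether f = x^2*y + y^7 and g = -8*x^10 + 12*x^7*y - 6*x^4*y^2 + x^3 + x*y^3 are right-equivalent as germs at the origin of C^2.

No.

The Hessian of f at 0 is [[0, 0], [0, 0]] with rank 0, so corank 2. A Groebner basis of the Jacobian ideal J(f) in C{x,y} is {x^2/7 + y^6, x^3, x*y}; counting standard monomials gives mu = 8. Corank 2; j^3 = x^2*y has shape L^2 M (L != M), so D-series; mu = 8 gives D_8. The Hessian of g at 0 is [[0, 0], [0, 0]] with rank 0, so corank 2. A Groebner basis of the Jacobian ideal J(g) in C{x,y} is {x^3, x*y^2, 3*x^2 + y^3}; counting standard monomials gives mu = 7. Corank 2; j^3 = x^3 is a perfect cube, so E-series; the 4-jet and mu = 7 give E_7. f is D_8 but g is E_7, hence not right-equivalent.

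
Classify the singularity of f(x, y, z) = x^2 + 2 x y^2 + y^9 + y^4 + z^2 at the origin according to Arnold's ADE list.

A8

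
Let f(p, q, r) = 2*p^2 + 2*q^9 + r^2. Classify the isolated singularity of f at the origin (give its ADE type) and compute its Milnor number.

Type A_{8}, Milnor number mu = 8.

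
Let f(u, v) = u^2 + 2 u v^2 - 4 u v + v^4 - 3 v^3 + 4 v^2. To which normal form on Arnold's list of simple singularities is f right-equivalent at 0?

The Hessian of f at 0 has rank 1. Corank 1: A-series; mu = 2 gives A_2.

A_{2}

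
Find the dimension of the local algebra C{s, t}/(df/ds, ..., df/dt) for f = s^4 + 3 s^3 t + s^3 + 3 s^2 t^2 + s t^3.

The Hessian of f at 0 has rank 0. Corank 2; j^3 = s^3 is a perfect cube, so E-series; the 4-jet and mu = 7 give E_7.

7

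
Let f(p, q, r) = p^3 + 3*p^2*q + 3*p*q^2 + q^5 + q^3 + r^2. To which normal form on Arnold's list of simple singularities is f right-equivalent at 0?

The Hessian of f at 0 has rank 1. Corank 2; j^3 = (p + q)^3 is a perfect cube, so E-series; the 5-jet and mu = 8 give E_8.

E_8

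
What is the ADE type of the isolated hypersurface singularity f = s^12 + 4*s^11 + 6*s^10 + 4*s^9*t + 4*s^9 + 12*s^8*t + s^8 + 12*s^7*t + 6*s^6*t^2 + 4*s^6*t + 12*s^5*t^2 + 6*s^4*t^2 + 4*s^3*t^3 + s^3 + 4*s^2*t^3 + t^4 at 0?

E6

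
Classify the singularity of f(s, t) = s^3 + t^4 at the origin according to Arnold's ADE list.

E_{6}

The Hessian of f at 0 is [[0, 0], [0, 0]] with rank 0, so corank 2. A Groebner basis of the Jacobian ideal J(f) in C{s,t} is {t^3, s^2}; counting standard monomials gives mu = 6. Corank 2; j^3 = s^3 is a perfect cube, so E-series; the 4-jet and mu = 6 give E_6.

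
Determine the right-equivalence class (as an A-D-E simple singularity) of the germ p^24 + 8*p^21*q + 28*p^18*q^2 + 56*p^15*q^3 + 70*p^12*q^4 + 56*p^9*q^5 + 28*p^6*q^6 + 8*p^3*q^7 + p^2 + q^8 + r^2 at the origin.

A7

The Hessian of f at 0 has rank 2. Corank 1: A-series; mu = 7 gives A_7.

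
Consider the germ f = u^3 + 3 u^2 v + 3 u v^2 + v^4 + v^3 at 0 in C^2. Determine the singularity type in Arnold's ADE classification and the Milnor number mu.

Type E6, Milnor number mu = 6.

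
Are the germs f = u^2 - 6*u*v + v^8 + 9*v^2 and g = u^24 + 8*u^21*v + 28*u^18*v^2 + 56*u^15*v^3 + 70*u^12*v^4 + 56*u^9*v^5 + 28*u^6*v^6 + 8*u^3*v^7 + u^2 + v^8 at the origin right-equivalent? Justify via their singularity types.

Yes.

The Hessian of f at 0 is [[2, -6], [-6, 18]] with rank 1, so corank 1. A Groebner basis of the Jacobian ideal J(f) in C{u,v} is {v^7, u - 3*v}; counting standard monomials gives mu = 7. Corank 1: A-series; mu = 7 gives A_7. The Hessian of g at 0 is [[2, 0], [0, 0]] with rank 1, so corank 1. A Groebner basis of the Jacobian ideal J(g) in C{u,v} is {v^7, u}; counting standard monomials gives mu = 7. Corank 1: A-series; mu = 7 gives A_7. Both have type A_7, hence right-equivalent.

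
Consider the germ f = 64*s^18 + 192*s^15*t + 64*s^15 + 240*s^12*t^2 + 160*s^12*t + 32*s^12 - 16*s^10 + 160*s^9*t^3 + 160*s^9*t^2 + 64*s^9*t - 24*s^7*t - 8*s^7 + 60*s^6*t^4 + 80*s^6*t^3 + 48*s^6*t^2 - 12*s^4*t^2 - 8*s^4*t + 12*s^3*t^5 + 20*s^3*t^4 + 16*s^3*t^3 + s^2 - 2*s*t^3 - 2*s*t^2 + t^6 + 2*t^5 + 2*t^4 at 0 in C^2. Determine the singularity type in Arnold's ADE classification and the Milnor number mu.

Type A_{3}, Milnor number mu = 3.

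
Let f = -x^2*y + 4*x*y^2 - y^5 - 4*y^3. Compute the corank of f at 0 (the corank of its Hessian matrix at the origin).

2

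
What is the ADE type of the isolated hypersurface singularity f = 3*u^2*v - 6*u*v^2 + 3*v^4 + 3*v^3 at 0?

D_5

The Hessian of f at 0 has rank 0. Corank 2; j^3 = 3*v*(u - v)^2 has shape L^2 M (L != M), so D-series; mu = 5 gives D_5.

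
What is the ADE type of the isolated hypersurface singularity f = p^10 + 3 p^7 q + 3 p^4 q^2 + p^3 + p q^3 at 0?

E_{7}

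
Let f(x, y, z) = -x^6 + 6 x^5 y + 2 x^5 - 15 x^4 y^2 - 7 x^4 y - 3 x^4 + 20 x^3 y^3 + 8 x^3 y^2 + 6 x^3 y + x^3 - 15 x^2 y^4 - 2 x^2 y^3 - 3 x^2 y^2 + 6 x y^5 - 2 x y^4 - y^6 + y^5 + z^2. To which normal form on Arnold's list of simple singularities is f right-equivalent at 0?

E_8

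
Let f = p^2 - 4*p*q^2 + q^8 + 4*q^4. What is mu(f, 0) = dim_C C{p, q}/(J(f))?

7

The Hessian of f at 0 is [[2, 0], [0, 0]] with rank 1, so corank 1. A Groebner basis of the Jacobian ideal J(f) in C{p,q} is {p^4, p^3*q, -p/2 + q^2}; counting standard monomials gives mu = 7. Corank 1: A-series; mu = 7 gives A_7.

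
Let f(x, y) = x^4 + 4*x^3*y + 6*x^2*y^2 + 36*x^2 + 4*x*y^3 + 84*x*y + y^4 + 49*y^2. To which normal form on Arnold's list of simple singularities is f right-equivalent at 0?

A_{3}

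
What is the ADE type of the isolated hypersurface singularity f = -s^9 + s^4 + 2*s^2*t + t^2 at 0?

A_8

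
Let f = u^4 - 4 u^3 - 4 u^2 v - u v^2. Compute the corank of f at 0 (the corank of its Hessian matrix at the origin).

2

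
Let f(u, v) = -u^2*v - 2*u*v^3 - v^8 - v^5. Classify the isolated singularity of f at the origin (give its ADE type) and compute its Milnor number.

The Hessian of f at 0 has rank 0. Corank 2; j^3 = -u^2*v has shape L^2 M (L != M), so D-series; mu = 9 gives D_9.

Type D9, Milnor number mu = 9.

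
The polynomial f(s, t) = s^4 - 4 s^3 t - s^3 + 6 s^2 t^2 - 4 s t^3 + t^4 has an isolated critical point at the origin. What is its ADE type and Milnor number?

The Hessian of f at 0 has rank 0. Corank 2; j^3 = -s^3 is a perfect cube, so E-series; the 4-jet and mu = 6 give E_6.

Type E6, Milnor number mu = 6.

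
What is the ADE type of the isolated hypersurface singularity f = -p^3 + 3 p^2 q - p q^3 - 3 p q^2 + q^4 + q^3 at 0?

The Hessian of f at 0 has rank 0. Corank 2; j^3 = -(p - q)^3 is a perfect cube, so E-series; the 4-jet and mu = 7 give E_7.

E_{7}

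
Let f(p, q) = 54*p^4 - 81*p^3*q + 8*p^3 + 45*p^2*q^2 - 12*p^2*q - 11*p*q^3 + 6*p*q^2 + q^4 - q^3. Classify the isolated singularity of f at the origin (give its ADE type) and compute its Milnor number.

Type E_{7}, Milnor number mu = 7.

The Hessian of f at 0 has rank 0. Corank 2; j^3 = (2*p - q)^3 is a perfect cube, so E-series; the 4-jet and mu = 7 give E_7.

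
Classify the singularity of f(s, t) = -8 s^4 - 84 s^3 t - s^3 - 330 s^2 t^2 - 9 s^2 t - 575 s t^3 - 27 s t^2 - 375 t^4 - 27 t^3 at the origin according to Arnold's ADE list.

E_7

The Hessian of f at 0 has rank 0. Corank 2; j^3 = -(s + 3*t)^3 is a perfect cube, so E-series; the 4-jet and mu = 7 give E_7.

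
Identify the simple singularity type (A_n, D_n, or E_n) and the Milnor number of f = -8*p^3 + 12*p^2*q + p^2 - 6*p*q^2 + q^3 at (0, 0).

Type A_{2}, Milnor number mu = 2.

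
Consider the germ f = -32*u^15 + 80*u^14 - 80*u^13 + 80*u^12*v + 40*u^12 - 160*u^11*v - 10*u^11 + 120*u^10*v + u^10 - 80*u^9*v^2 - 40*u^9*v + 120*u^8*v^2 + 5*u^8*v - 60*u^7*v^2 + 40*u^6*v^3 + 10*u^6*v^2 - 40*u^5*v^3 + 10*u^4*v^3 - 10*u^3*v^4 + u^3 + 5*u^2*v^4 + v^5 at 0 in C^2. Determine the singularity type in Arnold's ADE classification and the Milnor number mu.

Type E_{8}, Milnor number mu = 8.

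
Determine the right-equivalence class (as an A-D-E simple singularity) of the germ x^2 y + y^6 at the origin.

D7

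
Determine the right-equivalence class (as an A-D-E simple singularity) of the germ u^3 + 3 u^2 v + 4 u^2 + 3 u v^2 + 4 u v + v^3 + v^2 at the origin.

A_{2}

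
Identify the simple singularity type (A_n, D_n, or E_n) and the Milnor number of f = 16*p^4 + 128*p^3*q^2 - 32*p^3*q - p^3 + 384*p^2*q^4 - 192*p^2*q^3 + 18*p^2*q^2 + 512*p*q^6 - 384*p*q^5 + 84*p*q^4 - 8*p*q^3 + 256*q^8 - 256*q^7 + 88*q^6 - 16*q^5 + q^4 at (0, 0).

Type E_{6}, Milnor number mu = 6.

The Hessian of f at 0 has rank 0. Corank 2; j^3 = -p^3 is a perfect cube, so E-series; the 4-jet and mu = 6 give E_6.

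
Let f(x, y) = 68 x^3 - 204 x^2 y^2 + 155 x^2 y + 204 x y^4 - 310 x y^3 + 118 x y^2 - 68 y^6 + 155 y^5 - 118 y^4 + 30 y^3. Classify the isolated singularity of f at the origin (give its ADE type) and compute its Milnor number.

The Hessian of f at 0 is [[0, 0], [0, 0]] with rank 0, so corank 2. A Groebner basis of the Jacobian ideal J(f) in C{x,y} is {y^3, x^2 - 26*y^2/47, x*y + 35*y^2/47}; counting standard monomials gives mu = 4. Corank 2; j^3 = (4*x + 3*y)*(17*x^2 + 26*x*y + 10*y^2) splits into three distinct lines over C (the quadratic factor has nonzero discriminant), so D_4.

Type D_{4}, Milnor number mu = 4.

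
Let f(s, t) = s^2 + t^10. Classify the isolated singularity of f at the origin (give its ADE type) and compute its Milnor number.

Type A_9, Milnor number mu = 9.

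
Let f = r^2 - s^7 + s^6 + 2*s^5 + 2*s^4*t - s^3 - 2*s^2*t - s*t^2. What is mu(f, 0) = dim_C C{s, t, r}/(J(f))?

7

The Hessian of f at 0 has rank 1. Corank 2; j^3 = -s*(s + t)^2 has shape L^2 M (L != M), so D-series; mu = 7 gives D_7.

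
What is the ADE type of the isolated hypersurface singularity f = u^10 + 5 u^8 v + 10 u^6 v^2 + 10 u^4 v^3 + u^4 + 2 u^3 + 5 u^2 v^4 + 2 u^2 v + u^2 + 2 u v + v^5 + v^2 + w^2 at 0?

A_{4}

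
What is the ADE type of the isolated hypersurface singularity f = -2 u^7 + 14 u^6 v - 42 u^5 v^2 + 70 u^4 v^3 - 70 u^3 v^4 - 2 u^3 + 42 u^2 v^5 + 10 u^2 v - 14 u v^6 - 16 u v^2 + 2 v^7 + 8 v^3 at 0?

The Hessian of f at 0 is [[0, 0], [0, 0]] with rank 0, so corank 2. A Groebner basis of the Jacobian ideal J(f) in C{u,v} is {-u*v/7 + v^6 + 2*v^2/7, u*v^2 - 2*v^3, u^2 - 3*u*v + 2*v^2}; counting standard monomials gives mu = 8. Corank 2; j^3 = -2*(u - 2*v)^2*(u - v) has shape L^2 M (L != M), so D-series; mu = 8 gives D_8.

D_{8}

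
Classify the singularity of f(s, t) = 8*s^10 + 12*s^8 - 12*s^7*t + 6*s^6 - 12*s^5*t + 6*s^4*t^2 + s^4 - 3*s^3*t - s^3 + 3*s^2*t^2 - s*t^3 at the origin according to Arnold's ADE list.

E_{7}

The Hessian of f at 0 has rank 0. Corank 2; j^3 = -s^3 is a perfect cube, so E-series; the 4-jet and mu = 7 give E_7.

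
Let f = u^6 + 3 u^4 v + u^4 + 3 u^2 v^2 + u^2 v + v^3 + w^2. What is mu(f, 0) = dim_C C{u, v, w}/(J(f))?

4

The Hessian of f at 0 is [[0, 0, 0], [0, 0, 0], [0, 0, 2]] with rank 1, so corank 2. A Groebner basis of the Jacobian ideal J(f) in C{u,v,w} is {v^3, u^2 + 3*v^2, u*v, w}; counting standard monomials gives mu = 4. Corank 2; j^3 = v*(u^2 + v^2) splits into three distinct lines over C (the quadratic factor has nonzero discriminant), so D_4.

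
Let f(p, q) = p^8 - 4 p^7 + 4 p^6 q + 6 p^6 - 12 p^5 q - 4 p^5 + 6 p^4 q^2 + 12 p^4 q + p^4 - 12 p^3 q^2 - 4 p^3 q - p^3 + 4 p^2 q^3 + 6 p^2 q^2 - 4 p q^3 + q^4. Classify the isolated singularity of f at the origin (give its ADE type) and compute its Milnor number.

Type E6, Milnor number mu = 6.

The Hessian of f at 0 is [[0, 0], [0, 0]] with rank 0, so corank 2. A Groebner basis of the Jacobian ideal J(f) in C{p,q} is {q^4, p*q^2 - q^3/3, p^2}; counting standard monomials gives mu = 6. Corank 2; j^3 = -p^3 is a perfect cube, so E-series; the 4-jet and mu = 6 give E_6.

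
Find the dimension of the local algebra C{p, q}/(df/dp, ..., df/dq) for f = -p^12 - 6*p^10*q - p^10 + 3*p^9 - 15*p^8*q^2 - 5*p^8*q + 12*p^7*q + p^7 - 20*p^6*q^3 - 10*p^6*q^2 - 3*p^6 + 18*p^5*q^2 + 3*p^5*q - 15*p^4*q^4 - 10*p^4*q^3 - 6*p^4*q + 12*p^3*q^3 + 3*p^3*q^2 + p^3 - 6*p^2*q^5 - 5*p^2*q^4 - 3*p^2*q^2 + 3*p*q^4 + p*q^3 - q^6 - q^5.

The Hessian of f at 0 has rank 0. Corank 2; j^3 = p^3 is a perfect cube, so E-series; the 4-jet and mu = 7 give E_7.

7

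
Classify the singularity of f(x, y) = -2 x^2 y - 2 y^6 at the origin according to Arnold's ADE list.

The Hessian of f at 0 has rank 0. Corank 2; j^3 = -2*x^2*y has shape L^2 M (L != M), so D-series; mu = 7 gives D_7.

D_7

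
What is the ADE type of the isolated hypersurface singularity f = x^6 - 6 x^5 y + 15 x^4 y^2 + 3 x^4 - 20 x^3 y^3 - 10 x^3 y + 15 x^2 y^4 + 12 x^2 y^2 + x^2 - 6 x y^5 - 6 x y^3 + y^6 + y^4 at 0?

A_3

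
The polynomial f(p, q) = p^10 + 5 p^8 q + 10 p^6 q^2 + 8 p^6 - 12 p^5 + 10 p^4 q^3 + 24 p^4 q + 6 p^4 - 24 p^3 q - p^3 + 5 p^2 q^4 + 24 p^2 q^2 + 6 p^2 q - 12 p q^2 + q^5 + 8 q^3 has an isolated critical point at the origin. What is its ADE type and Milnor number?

Type E8, Milnor number mu = 8.

The Hessian of f at 0 has rank 0. Corank 2; j^3 = -(p - 2*q)^3 is a perfect cube, so E-series; the 5-jet and mu = 8 give E_8.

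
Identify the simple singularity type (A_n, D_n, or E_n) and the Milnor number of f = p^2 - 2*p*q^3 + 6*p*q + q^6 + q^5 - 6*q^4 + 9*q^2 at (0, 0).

Type A_4, Milnor number mu = 4.

The Hessian of f at 0 is [[2, 6], [6, 18]] with rank 1, so corank 1. A Groebner basis of the Jacobian ideal J(f) in C{p,q} is {-p + q^3 - 3*q, p^2 - 9*q^2, p*q + 3*q^2}; counting standard monomials gives mu = 4. Corank 1: A-series; mu = 4 gives A_4.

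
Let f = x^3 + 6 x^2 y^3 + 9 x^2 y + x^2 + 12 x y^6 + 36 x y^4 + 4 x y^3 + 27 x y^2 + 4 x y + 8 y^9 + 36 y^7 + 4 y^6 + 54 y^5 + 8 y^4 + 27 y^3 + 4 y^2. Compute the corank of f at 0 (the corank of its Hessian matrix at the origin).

The Hessian at 0 is [[2, 4], [4, 8]] of rank 1; hence corank 1.

1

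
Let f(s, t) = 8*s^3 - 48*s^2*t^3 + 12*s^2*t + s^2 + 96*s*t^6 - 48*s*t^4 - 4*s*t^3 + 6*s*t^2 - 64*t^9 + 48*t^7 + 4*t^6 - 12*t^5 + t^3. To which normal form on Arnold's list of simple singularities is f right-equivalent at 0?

A_{2}

The Hessian of f at 0 is [[2, 0], [0, 0]] with rank 1, so corank 1. A Groebner basis of the Jacobian ideal J(f) in C{s,t} is {t^2, s}; counting standard monomials gives mu = 2. Corank 1: A-series; mu = 2 gives A_2.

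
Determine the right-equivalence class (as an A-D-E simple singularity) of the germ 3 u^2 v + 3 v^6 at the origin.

D_{7}

The Hessian of f at 0 is [[0, 0], [0, 0]] with rank 0, so corank 2. A Groebner basis of the Jacobian ideal J(f) in C{u,v} is {u^2/6 + v^5, u^3, u*v}; counting standard monomials gives mu = 7. Corank 2; j^3 = 3*u^2*v has shape L^2 M (L != M), so D-series; mu = 7 gives D_7.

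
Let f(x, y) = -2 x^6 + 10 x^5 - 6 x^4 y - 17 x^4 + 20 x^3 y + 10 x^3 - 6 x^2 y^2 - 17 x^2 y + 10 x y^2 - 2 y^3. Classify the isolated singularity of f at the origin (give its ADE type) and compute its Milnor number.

The Hessian of f at 0 has rank 0. Corank 2; j^3 = (2*x - y)*(5*x^2 - 6*x*y + 2*y^2) splits into three distinct lines over C (the quadratic factor has nonzero discriminant), so D_4.

Type D_4, Milnor number mu = 4.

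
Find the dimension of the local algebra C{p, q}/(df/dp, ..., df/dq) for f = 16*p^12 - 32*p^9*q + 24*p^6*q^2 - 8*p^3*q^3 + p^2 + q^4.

The Hessian of f at 0 has rank 1. Corank 1: A-series; mu = 3 gives A_3.

3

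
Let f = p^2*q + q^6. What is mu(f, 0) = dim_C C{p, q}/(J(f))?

7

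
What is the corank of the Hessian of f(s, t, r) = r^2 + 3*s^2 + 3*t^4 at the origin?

1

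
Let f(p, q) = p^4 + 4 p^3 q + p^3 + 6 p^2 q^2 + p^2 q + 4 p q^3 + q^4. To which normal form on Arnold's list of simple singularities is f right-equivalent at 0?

D_{5}

The Hessian of f at 0 has rank 0. Corank 2; j^3 = p^2*(p + q) has shape L^2 M (L != M), so D-series; mu = 5 gives D_5.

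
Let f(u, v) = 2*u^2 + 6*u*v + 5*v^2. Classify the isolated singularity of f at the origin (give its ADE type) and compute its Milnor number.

Type A1, Milnor number mu = 1.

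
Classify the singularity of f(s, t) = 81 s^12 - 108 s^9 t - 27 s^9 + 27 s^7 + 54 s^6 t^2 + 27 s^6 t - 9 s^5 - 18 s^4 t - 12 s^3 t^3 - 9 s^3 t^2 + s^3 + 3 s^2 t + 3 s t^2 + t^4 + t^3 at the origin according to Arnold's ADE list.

E_{6}

The Hessian of f at 0 has rank 0. Corank 2; j^3 = (s + t)^3 is a perfect cube, so E-series; the 4-jet and mu = 6 give E_6.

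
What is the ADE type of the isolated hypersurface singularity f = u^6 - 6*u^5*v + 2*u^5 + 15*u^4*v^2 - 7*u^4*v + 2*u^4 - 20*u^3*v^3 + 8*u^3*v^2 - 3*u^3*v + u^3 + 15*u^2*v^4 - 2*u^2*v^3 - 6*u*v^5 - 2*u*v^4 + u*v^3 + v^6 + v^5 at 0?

E_{7}

The Hessian of f at 0 has rank 0. Corank 2; j^3 = u^3 is a perfect cube, so E-series; the 4-jet and mu = 7 give E_7.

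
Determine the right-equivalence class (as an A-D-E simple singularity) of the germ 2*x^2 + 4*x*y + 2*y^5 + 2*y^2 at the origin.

The Hessian of f at 0 has rank 1. Corank 1: A-series; mu = 4 gives A_4.

A_{4}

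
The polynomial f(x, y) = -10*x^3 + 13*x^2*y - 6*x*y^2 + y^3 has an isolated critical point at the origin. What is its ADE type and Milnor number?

Type D4, Milnor number mu = 4.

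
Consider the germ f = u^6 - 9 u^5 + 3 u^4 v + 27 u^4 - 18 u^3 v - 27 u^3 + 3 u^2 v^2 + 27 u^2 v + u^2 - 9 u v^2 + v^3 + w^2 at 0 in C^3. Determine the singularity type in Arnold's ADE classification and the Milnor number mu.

Type A_2, Milnor number mu = 2.

The Hessian of f at 0 is [[2, 0, 0], [0, 0, 0], [0, 0, 2]] with rank 2, so corank 1. A Groebner basis of the Jacobian ideal J(f) in C{u,v,w} is {v^2, u, w}; counting standard monomials gives mu = 2. Corank 1: A-series; mu = 2 gives A_2.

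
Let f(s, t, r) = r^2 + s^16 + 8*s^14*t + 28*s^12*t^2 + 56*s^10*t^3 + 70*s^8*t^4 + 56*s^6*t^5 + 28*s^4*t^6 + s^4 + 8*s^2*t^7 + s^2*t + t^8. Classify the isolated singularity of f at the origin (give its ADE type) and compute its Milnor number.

The Hessian of f at 0 has rank 1. Corank 2; j^3 = s^2*t has shape L^2 M (L != M), so D-series; mu = 9 gives D_9.

Type D_{9}, Milnor number mu = 9.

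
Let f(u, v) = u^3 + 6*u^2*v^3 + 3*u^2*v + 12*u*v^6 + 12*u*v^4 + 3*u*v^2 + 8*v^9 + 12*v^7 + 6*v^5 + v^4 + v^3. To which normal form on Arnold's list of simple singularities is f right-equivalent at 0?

E6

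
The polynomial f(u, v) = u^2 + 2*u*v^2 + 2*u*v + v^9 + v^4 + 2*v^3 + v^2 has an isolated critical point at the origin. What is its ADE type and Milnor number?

The Hessian of f at 0 is [[2, 2], [2, 2]] with rank 1, so corank 1. A Groebner basis of the Jacobian ideal J(f) in C{u,v} is {u^4 + 4*u^3*v - 6*u^3 - 10*u^2*v + 5*u^2 + 6*u*v - u - v, u + v^2 + v}; counting standard monomials gives mu = 8. Corank 1: A-series; mu = 8 gives A_8.

Type A_8, Milnor number mu = 8.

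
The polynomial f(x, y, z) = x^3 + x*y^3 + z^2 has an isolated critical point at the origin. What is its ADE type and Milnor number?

The Hessian of f at 0 has rank 1. Corank 2; j^3 = x^3 is a perfect cube, so E-series; the 4-jet and mu = 7 give E_7.

Type E_7, Milnor number mu = 7.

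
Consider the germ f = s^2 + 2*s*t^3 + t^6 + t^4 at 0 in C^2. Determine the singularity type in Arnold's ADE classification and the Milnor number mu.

Type A_{3}, Milnor number mu = 3.

The Hessian of f at 0 is [[2, 0], [0, 0]] with rank 1, so corank 1. A Groebner basis of the Jacobian ideal J(f) in C{s,t} is {t^3, s}; counting standard monomials gives mu = 3. Corank 1: A-series; mu = 3 gives A_3.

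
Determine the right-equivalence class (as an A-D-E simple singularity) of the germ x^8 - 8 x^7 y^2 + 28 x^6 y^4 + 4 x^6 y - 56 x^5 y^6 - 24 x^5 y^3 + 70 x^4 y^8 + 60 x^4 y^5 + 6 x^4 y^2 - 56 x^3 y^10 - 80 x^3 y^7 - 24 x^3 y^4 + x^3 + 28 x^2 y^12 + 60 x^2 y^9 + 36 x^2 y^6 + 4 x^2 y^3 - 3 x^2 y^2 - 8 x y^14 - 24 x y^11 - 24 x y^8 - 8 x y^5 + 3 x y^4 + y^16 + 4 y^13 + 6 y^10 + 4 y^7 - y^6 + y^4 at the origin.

E_6

The Hessian of f at 0 has rank 0. Corank 2; j^3 = x^3 is a perfect cube, so E-series; the 4-jet and mu = 6 give E_6.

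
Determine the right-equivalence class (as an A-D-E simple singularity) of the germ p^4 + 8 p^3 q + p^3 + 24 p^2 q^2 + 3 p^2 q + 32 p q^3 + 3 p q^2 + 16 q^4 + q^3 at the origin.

E_6

The Hessian of f at 0 has rank 0. Corank 2; j^3 = (p + q)^3 is a perfect cube, so E-series; the 4-jet and mu = 6 give E_6.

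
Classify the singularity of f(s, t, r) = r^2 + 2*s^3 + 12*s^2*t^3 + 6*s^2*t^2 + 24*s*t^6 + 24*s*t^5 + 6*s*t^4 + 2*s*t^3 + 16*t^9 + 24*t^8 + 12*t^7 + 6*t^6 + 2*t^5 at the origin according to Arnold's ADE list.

The Hessian of f at 0 is [[0, 0, 0], [0, 0, 0], [0, 0, 2]] with rank 1, so corank 2. A Groebner basis of the Jacobian ideal J(f) in C{s,t,r} is {-s^2 + t^4 - t^3/3, s^3, s^2*t + s^2/3 + t^3/9, s^2 + s*t^2 + t^3/3, r}; counting standard monomials gives mu = 7. Corank 2; j^3 = 2*s^3 is a perfect cube, so E-series; the 4-jet and mu = 7 give E_7.

E_{7}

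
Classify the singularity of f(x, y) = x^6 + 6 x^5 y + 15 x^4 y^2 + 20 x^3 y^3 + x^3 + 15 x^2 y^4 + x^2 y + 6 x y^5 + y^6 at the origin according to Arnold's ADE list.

The Hessian of f at 0 has rank 0. Corank 2; j^3 = x^2*(x + y) has shape L^2 M (L != M), so D-series; mu = 7 gives D_7.

D_{7}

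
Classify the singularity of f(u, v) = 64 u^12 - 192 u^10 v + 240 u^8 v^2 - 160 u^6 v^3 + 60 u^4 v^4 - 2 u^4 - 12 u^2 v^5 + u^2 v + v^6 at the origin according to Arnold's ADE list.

D_{7}

The Hessian of f at 0 is [[0, 0], [0, 0]] with rank 0, so corank 2. A Groebner basis of the Jacobian ideal J(f) in C{u,v} is {u^2/6 + v^5, u^3, u*v}; counting standard monomials gives mu = 7. Corank 2; j^3 = u^2*v has shape L^2 M (L != M), so D-series; mu = 7 gives D_7.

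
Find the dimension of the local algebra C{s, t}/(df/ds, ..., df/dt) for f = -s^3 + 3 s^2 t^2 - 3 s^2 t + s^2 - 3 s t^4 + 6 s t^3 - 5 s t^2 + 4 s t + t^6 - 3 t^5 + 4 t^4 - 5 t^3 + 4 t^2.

2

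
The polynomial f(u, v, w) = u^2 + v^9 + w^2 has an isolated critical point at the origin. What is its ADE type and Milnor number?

Type A_8, Milnor number mu = 8.

The Hessian of f at 0 has rank 2. Corank 1: A-series; mu = 8 gives A_8.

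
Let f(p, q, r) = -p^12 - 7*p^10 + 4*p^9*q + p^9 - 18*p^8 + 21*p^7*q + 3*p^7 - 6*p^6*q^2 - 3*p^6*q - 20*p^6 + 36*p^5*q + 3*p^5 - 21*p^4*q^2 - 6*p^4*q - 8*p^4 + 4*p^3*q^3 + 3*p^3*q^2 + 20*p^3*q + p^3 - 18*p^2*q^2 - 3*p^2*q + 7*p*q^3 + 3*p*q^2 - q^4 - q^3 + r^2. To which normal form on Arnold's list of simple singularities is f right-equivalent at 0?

E_7

The Hessian of f at 0 is [[0, 0, 0], [0, 0, 0], [0, 0, 2]] with rank 1, so corank 2. A Groebner basis of the Jacobian ideal J(f) in C{p,q,r} is {3*p^2/4 - 3*p*q/2 + q^4 - q^3/4 + 3*q^2/4, p^3 - 9*p^2/4 + 9*p*q/2 - q^3/4 - 9*q^2/4, p^2*q - 7*p^2/4 + 7*p*q/2 - 5*q^3/12 - 7*q^2/4, -p^2 + p*q^2 + 2*p*q - 2*q^3/3 - q^2, r}; counting standard monomials gives mu = 7. Corank 2; j^3 = (p - q)^3 is a perfect cube, so E-series; the 4-jet and mu = 7 give E_7.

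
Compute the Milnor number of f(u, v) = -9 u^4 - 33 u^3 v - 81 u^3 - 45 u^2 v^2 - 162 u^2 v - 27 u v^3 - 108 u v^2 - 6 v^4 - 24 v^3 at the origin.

7

The Hessian of f at 0 is [[0, 0], [0, 0]] with rank 0, so corank 2. A Groebner basis of the Jacobian ideal J(f) in C{u,v} is {19683*u^2 + 26244*u*v + v^4 + 27*v^3 + 8748*v^2, u^3 + 270*u^2 + 360*u*v + 2*v^3/3 + 120*v^2, u^2*v - 243*u^2 - 324*u*v - 7*v^3/9 - 108*v^2, 162*u^2 + u*v^2 + 216*u*v + 8*v^3/9 + 72*v^2}; counting standard monomials gives mu = 7. Corank 2; j^3 = -3*(3*u + 2*v)^3 is a perfect cube, so E-series; the 4-jet and mu = 7 give E_7.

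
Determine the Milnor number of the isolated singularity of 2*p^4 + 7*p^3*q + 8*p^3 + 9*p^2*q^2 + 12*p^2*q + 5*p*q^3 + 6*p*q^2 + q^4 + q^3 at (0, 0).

The Hessian of f at 0 is [[0, 0], [0, 0]] with rank 0, so corank 2. A Groebner basis of the Jacobian ideal J(f) in C{p,q} is {768*p^2 + 768*p*q + q^4 + 8*q^3 + 192*q^2, p^3 + 36*p^2 + 36*p*q + q^3/2 + 9*q^2, p^2*q - 40*p^2 - 40*p*q - 2*q^3/3 - 10*q^2, 32*p^2 + p*q^2 + 32*p*q + 5*q^3/6 + 8*q^2}; counting standard monomials gives mu = 7. Corank 2; j^3 = (2*p + q)^3 is a perfect cube, so E-series; the 4-jet and mu = 7 give E_7.

7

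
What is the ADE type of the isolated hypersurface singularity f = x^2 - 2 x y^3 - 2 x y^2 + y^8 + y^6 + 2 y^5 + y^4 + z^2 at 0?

The Hessian of f at 0 has rank 2. Corank 1: A-series; mu = 7 gives A_7.

A_7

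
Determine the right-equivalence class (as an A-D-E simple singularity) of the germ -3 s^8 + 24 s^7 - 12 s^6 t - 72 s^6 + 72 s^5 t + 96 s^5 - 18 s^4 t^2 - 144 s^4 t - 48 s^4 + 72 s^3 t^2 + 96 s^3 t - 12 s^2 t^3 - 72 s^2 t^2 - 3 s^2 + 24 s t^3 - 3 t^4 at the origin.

The Hessian of f at 0 has rank 1. Corank 1: A-series; mu = 3 gives A_3.

A_{3}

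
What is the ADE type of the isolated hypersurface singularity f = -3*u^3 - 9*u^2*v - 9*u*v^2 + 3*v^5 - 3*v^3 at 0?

The Hessian of f at 0 has rank 0. Corank 2; j^3 = -3*(u + v)^3 is a perfect cube, so E-series; the 5-jet and mu = 8 give E_8.

E_8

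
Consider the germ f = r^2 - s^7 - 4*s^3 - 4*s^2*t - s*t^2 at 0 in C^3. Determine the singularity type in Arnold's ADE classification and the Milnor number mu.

Type D_8, Milnor number mu = 8.

The Hessian of f at 0 has rank 1. Corank 2; j^3 = -s*(2*s + t)^2 has shape L^2 M (L != M), so D-series; mu = 8 gives D_8.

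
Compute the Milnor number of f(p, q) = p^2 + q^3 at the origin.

2

The Hessian of f at 0 has rank 1. Corank 1: A-series; mu = 2 gives A_2.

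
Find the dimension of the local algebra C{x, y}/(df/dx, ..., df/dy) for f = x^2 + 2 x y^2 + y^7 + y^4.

6

The Hessian of f at 0 has rank 1. Corank 1: A-series; mu = 6 gives A_6.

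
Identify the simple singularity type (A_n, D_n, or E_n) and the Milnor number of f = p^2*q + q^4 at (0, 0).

Type D5, Milnor number mu = 5.

The Hessian of f at 0 is [[0, 0], [0, 0]] with rank 0, so corank 2. A Groebner basis of the Jacobian ideal J(f) in C{p,q} is {p^3, p^2/4 + q^3, p*q}; counting standard monomials gives mu = 5. Corank 2; j^3 = p^2*q has shape L^2 M (L != M), so D-series; mu = 5 gives D_5.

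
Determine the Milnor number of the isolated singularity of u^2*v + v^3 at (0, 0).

4

The Hessian of f at 0 is [[0, 0], [0, 0]] with rank 0, so corank 2. A Groebner basis of the Jacobian ideal J(f) in C{u,v} is {v^3, u^2 + 3*v^2, u*v}; counting standard monomials gives mu = 4. Corank 2; j^3 = v*(u^2 + v^2) splits into three distinct lines over C (the quadratic factor has nonzero discriminant), so D_4.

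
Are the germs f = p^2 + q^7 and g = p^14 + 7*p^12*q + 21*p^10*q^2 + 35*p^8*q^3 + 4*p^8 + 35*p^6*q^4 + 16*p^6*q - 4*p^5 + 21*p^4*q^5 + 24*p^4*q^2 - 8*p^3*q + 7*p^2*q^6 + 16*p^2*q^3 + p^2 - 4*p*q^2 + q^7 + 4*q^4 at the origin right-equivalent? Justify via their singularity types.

Yes.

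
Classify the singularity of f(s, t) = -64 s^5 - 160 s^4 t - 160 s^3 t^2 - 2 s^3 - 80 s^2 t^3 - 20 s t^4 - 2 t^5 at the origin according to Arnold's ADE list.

The Hessian of f at 0 is [[0, 0], [0, 0]] with rank 0, so corank 2. A Groebner basis of the Jacobian ideal J(f) in C{s,t} is {t^5, s*t^3 + t^4/8, s^2}; counting standard monomials gives mu = 8. Corank 2; j^3 = -2*s^3 is a perfect cube, so E-series; the 5-jet and mu = 8 give E_8.

E8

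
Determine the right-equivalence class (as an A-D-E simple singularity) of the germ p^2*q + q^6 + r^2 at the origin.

D_{7}

The Hessian of f at 0 has rank 1. Corank 2; j^3 = p^2*q has shape L^2 M (L != M), so D-series; mu = 7 gives D_7.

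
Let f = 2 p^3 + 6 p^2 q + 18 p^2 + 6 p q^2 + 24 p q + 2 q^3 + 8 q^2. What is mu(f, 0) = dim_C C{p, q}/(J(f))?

2

The Hessian of f at 0 is [[36, 24], [24, 16]] with rank 1, so corank 1. A Groebner basis of the Jacobian ideal J(f) in C{p,q} is {q^2, p + 2*q/3}; counting standard monomials gives mu = 2. Corank 1: A-series; mu = 2 gives A_2.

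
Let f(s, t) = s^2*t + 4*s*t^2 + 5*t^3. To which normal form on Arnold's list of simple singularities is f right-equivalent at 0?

The Hessian of f at 0 has rank 0. Corank 2; j^3 = t*(s^2 + 4*s*t + 5*t^2) splits into three distinct lines over C (the quadratic factor has nonzero discriminant), so D_4.

D_4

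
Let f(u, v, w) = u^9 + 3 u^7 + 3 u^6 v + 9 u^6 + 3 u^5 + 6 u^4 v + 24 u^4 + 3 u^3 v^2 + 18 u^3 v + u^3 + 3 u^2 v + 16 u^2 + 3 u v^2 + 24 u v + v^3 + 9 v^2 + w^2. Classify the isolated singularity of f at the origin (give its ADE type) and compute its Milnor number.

The Hessian of f at 0 has rank 2. Corank 1: A-series; mu = 2 gives A_2.

Type A_2, Milnor number mu = 2.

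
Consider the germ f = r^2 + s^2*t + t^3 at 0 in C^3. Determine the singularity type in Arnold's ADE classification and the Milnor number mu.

Type D4, Milnor number mu = 4.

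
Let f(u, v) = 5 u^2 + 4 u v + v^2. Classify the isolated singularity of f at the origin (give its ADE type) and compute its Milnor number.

The Hessian of f at 0 has rank 2. Corank 0: nondegenerate Morse point, so A_1.

Type A_1, Milnor number mu = 1.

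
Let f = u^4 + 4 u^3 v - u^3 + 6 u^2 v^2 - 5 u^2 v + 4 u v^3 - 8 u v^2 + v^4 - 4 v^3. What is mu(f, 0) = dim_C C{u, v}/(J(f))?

The Hessian of f at 0 is [[0, 0], [0, 0]] with rank 0, so corank 2. A Groebner basis of the Jacobian ideal J(f) in C{u,v} is {u*v^2 - u*v/2 - v^2, u*v/4 + v^3 + v^2/2, u^2 + 3*u*v + 2*v^2}; counting standard monomials gives mu = 5. Corank 2; j^3 = -(u + v)*(u + 2*v)^2 has shape L^2 M (L != M), so D-series; mu = 5 gives D_5.

5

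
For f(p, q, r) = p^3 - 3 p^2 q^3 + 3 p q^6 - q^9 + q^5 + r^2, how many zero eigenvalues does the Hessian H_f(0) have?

Hessian at 0 has rank 1.

2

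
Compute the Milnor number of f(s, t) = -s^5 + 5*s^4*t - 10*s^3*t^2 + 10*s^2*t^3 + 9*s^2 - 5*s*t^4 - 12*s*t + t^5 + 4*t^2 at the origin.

4

The Hessian of f at 0 has rank 1. Corank 1: A-series; mu = 4 gives A_4.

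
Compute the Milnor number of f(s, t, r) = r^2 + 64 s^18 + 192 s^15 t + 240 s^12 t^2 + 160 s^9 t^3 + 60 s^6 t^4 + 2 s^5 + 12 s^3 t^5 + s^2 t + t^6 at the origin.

7

The Hessian of f at 0 has rank 1. Corank 2; j^3 = s^2*t has shape L^2 M (L != M), so D-series; mu = 7 gives D_7.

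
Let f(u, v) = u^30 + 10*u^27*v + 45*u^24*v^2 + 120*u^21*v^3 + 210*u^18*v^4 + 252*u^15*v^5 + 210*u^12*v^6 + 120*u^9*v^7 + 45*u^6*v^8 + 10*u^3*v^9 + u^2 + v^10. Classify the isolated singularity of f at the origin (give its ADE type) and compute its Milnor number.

The Hessian of f at 0 has rank 1. Corank 1: A-series; mu = 9 gives A_9.

Type A_9, Milnor number mu = 9.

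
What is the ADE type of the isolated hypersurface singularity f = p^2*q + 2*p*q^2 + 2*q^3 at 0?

D_4

The Hessian of f at 0 is [[0, 0], [0, 0]] with rank 0, so corank 2. A Groebner basis of the Jacobian ideal J(f) in C{p,q} is {q^3, p^2 + 2*q^2, p*q + q^2}; counting standard monomials gives mu = 4. Corank 2; j^3 = q*(p^2 + 2*p*q + 2*q^2) splits into three distinct lines over C (the quadratic factor has nonzero discriminant), so D_4.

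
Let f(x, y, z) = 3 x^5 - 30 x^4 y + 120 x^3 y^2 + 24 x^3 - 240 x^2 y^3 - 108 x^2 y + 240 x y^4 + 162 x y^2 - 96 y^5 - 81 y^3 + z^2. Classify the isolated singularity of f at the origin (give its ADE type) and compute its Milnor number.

Type E8, Milnor number mu = 8.

The Hessian of f at 0 has rank 1. Corank 2; j^3 = 3*(2*x - 3*y)^3 is a perfect cube, so E-series; the 5-jet and mu = 8 give E_8.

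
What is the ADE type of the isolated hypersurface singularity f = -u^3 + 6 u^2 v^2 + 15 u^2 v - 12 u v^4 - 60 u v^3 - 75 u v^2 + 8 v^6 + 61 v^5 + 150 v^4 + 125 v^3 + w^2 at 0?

E8

The Hessian of f at 0 is [[0, 0, 0], [0, 0, 0], [0, 0, 2]] with rank 1, so corank 2. A Groebner basis of the Jacobian ideal J(f) in C{u,v,w} is {v^4, u^3 - 15*u^2*v + 75*u^2/4 - 375*u*v/2 + 250*v^3 + 1875*v^2/4, -u^2/4 + u*v^2 + 5*u*v/2 - 5*v^3 - 25*v^2/4, w}; counting standard monomials gives mu = 8. Corank 2; j^3 = -(u - 5*v)^3 is a perfect cube, so E-series; the 5-jet and mu = 8 give E_8.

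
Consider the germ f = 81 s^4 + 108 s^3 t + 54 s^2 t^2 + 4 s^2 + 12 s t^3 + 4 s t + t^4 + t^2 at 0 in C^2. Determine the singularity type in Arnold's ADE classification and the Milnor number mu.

The Hessian of f at 0 is [[8, 4], [4, 2]] with rank 1, so corank 1. A Groebner basis of the Jacobian ideal J(f) in C{s,t} is {t^3, s + t/2}; counting standard monomials gives mu = 3. Corank 1: A-series; mu = 3 gives A_3.

Type A3, Milnor number mu = 3.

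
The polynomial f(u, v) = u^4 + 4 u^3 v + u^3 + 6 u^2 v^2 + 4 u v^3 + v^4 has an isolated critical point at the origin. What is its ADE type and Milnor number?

Type E_{6}, Milnor number mu = 6.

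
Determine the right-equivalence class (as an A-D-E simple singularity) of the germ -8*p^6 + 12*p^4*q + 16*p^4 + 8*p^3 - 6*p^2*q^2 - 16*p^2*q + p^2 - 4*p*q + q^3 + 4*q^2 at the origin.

A_{2}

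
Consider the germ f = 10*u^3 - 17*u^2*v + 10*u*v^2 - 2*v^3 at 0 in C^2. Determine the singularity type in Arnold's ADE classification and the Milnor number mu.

Type D_4, Milnor number mu = 4.

The Hessian of f at 0 is [[0, 0], [0, 0]] with rank 0, so corank 2. A Groebner basis of the Jacobian ideal J(f) in C{u,v} is {v^3, u^2 - 2*v^2/11, u*v - 5*v^2/11}; counting standard monomials gives mu = 4. Corank 2; j^3 = (2*u - v)*(5*u^2 - 6*u*v + 2*v^2) splits into three distinct lines over C (the quadratic factor has nonzero discriminant), so D_4.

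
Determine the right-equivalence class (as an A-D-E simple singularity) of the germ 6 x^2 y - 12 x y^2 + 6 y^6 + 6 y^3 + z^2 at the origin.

D_7

The Hessian of f at 0 is [[0, 0, 0], [0, 0, 0], [0, 0, 2]] with rank 1, so corank 2. A Groebner basis of the Jacobian ideal J(f) in C{x,y,z} is {x^2/6 + y^5 - y^2/6, x^3 - y^3, x*y - y^2, z}; counting standard monomials gives mu = 7. Corank 2; j^3 = 6*y*(x - y)^2 has shape L^2 M (L != M), so D-series; mu = 7 gives D_7.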